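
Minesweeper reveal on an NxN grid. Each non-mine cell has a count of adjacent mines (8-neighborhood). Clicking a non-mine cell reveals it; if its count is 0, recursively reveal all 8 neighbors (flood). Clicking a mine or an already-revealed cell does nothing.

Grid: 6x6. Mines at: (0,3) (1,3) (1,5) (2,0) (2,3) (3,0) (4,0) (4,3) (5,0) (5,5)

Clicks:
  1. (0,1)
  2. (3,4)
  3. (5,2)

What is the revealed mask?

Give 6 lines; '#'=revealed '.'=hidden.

Click 1 (0,1) count=0: revealed 6 new [(0,0) (0,1) (0,2) (1,0) (1,1) (1,2)] -> total=6
Click 2 (3,4) count=2: revealed 1 new [(3,4)] -> total=7
Click 3 (5,2) count=1: revealed 1 new [(5,2)] -> total=8

Answer: ###...
###...
......
....#.
......
..#...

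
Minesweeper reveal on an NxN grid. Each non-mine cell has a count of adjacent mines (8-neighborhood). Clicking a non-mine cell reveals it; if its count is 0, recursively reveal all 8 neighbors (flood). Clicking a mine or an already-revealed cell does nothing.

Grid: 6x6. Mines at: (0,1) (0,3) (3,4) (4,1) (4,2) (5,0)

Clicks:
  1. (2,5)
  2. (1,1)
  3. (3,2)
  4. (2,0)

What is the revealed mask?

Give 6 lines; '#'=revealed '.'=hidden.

Answer: ......
####..
####.#
####..
......
......

Derivation:
Click 1 (2,5) count=1: revealed 1 new [(2,5)] -> total=1
Click 2 (1,1) count=1: revealed 1 new [(1,1)] -> total=2
Click 3 (3,2) count=2: revealed 1 new [(3,2)] -> total=3
Click 4 (2,0) count=0: revealed 10 new [(1,0) (1,2) (1,3) (2,0) (2,1) (2,2) (2,3) (3,0) (3,1) (3,3)] -> total=13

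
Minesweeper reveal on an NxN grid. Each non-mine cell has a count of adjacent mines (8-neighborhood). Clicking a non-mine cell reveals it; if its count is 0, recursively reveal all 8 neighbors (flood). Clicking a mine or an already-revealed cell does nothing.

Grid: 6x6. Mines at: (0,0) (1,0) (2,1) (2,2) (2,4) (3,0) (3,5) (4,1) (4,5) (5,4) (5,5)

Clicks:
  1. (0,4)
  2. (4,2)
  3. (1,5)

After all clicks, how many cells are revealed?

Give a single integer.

Answer: 11

Derivation:
Click 1 (0,4) count=0: revealed 10 new [(0,1) (0,2) (0,3) (0,4) (0,5) (1,1) (1,2) (1,3) (1,4) (1,5)] -> total=10
Click 2 (4,2) count=1: revealed 1 new [(4,2)] -> total=11
Click 3 (1,5) count=1: revealed 0 new [(none)] -> total=11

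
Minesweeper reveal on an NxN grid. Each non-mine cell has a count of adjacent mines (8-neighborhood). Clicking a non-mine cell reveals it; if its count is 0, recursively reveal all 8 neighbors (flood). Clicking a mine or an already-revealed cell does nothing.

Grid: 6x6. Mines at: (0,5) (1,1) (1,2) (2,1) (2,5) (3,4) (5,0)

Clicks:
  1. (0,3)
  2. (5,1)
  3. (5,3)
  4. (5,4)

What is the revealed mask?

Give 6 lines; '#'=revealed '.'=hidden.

Answer: ...#..
......
......
.###..
.#####
.#####

Derivation:
Click 1 (0,3) count=1: revealed 1 new [(0,3)] -> total=1
Click 2 (5,1) count=1: revealed 1 new [(5,1)] -> total=2
Click 3 (5,3) count=0: revealed 12 new [(3,1) (3,2) (3,3) (4,1) (4,2) (4,3) (4,4) (4,5) (5,2) (5,3) (5,4) (5,5)] -> total=14
Click 4 (5,4) count=0: revealed 0 new [(none)] -> total=14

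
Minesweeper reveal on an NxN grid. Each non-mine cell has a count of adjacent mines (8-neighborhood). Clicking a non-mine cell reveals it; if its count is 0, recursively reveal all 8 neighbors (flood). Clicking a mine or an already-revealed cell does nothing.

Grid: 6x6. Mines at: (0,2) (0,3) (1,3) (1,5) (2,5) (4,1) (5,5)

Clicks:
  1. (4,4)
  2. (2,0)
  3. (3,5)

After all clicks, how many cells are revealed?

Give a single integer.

Click 1 (4,4) count=1: revealed 1 new [(4,4)] -> total=1
Click 2 (2,0) count=0: revealed 11 new [(0,0) (0,1) (1,0) (1,1) (1,2) (2,0) (2,1) (2,2) (3,0) (3,1) (3,2)] -> total=12
Click 3 (3,5) count=1: revealed 1 new [(3,5)] -> total=13

Answer: 13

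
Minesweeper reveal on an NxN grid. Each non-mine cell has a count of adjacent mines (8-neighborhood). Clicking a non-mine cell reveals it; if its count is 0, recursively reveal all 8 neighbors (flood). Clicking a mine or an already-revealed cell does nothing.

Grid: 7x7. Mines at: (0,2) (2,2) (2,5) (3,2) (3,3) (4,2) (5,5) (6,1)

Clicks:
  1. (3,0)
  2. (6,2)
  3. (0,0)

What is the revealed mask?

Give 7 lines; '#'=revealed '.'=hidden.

Click 1 (3,0) count=0: revealed 12 new [(0,0) (0,1) (1,0) (1,1) (2,0) (2,1) (3,0) (3,1) (4,0) (4,1) (5,0) (5,1)] -> total=12
Click 2 (6,2) count=1: revealed 1 new [(6,2)] -> total=13
Click 3 (0,0) count=0: revealed 0 new [(none)] -> total=13

Answer: ##.....
##.....
##.....
##.....
##.....
##.....
..#....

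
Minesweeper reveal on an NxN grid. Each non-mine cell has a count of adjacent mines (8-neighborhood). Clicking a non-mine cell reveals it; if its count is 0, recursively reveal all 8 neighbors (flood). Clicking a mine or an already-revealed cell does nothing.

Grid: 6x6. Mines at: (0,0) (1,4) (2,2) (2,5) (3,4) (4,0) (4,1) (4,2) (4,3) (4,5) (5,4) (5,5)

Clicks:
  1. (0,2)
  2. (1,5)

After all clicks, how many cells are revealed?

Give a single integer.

Click 1 (0,2) count=0: revealed 6 new [(0,1) (0,2) (0,3) (1,1) (1,2) (1,3)] -> total=6
Click 2 (1,5) count=2: revealed 1 new [(1,5)] -> total=7

Answer: 7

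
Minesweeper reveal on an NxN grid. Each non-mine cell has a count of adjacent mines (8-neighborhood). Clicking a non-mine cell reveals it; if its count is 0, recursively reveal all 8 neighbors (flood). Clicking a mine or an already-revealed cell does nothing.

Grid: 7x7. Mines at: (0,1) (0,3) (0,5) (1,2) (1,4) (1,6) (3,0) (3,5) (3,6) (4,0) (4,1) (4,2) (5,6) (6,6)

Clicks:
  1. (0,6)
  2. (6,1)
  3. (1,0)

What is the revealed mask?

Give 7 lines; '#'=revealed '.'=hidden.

Answer: ......#
#......
.......
.......
...###.
######.
######.

Derivation:
Click 1 (0,6) count=2: revealed 1 new [(0,6)] -> total=1
Click 2 (6,1) count=0: revealed 15 new [(4,3) (4,4) (4,5) (5,0) (5,1) (5,2) (5,3) (5,4) (5,5) (6,0) (6,1) (6,2) (6,3) (6,4) (6,5)] -> total=16
Click 3 (1,0) count=1: revealed 1 new [(1,0)] -> total=17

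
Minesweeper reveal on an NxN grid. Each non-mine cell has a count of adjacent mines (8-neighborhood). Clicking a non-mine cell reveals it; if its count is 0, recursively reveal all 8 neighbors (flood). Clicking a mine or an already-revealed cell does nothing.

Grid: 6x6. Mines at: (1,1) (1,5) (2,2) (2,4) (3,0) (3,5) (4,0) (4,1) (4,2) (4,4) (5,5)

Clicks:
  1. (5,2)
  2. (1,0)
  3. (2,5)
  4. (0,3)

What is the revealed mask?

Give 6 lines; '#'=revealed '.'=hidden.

Click 1 (5,2) count=2: revealed 1 new [(5,2)] -> total=1
Click 2 (1,0) count=1: revealed 1 new [(1,0)] -> total=2
Click 3 (2,5) count=3: revealed 1 new [(2,5)] -> total=3
Click 4 (0,3) count=0: revealed 6 new [(0,2) (0,3) (0,4) (1,2) (1,3) (1,4)] -> total=9

Answer: ..###.
#.###.
.....#
......
......
..#...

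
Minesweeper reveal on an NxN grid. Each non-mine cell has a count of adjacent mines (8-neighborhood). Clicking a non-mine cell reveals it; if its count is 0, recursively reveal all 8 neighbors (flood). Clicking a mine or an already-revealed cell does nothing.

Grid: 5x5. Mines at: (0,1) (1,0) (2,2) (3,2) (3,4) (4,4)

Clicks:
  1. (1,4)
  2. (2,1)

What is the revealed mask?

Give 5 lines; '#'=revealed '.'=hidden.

Click 1 (1,4) count=0: revealed 8 new [(0,2) (0,3) (0,4) (1,2) (1,3) (1,4) (2,3) (2,4)] -> total=8
Click 2 (2,1) count=3: revealed 1 new [(2,1)] -> total=9

Answer: ..###
..###
.#.##
.....
.....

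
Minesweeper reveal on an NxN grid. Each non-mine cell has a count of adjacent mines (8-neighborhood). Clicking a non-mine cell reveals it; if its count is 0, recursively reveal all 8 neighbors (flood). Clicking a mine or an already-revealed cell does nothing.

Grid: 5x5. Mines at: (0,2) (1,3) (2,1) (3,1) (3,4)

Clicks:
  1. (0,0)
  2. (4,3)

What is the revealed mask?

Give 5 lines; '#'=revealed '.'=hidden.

Click 1 (0,0) count=0: revealed 4 new [(0,0) (0,1) (1,0) (1,1)] -> total=4
Click 2 (4,3) count=1: revealed 1 new [(4,3)] -> total=5

Answer: ##...
##...
.....
.....
...#.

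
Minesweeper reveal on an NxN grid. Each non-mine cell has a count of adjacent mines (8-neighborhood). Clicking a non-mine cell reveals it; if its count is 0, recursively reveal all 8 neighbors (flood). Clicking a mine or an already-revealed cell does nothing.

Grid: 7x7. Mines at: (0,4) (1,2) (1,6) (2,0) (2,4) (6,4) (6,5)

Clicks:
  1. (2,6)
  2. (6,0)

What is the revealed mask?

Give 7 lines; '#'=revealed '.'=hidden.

Answer: .......
.......
.###.##
#######
#######
#######
####...

Derivation:
Click 1 (2,6) count=1: revealed 1 new [(2,6)] -> total=1
Click 2 (6,0) count=0: revealed 29 new [(2,1) (2,2) (2,3) (2,5) (3,0) (3,1) (3,2) (3,3) (3,4) (3,5) (3,6) (4,0) (4,1) (4,2) (4,3) (4,4) (4,5) (4,6) (5,0) (5,1) (5,2) (5,3) (5,4) (5,5) (5,6) (6,0) (6,1) (6,2) (6,3)] -> total=30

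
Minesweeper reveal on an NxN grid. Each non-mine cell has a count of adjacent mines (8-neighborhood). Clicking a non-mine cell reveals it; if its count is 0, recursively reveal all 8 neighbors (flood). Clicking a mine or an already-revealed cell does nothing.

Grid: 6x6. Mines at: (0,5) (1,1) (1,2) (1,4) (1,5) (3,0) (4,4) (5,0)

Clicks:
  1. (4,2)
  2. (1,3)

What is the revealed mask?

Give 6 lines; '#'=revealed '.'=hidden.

Click 1 (4,2) count=0: revealed 12 new [(2,1) (2,2) (2,3) (3,1) (3,2) (3,3) (4,1) (4,2) (4,3) (5,1) (5,2) (5,3)] -> total=12
Click 2 (1,3) count=2: revealed 1 new [(1,3)] -> total=13

Answer: ......
...#..
.###..
.###..
.###..
.###..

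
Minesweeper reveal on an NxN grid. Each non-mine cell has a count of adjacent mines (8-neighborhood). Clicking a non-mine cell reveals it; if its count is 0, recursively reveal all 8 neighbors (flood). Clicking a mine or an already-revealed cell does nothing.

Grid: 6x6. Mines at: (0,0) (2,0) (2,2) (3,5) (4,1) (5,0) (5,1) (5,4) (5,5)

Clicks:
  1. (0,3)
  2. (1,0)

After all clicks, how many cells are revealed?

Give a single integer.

Answer: 14

Derivation:
Click 1 (0,3) count=0: revealed 13 new [(0,1) (0,2) (0,3) (0,4) (0,5) (1,1) (1,2) (1,3) (1,4) (1,5) (2,3) (2,4) (2,5)] -> total=13
Click 2 (1,0) count=2: revealed 1 new [(1,0)] -> total=14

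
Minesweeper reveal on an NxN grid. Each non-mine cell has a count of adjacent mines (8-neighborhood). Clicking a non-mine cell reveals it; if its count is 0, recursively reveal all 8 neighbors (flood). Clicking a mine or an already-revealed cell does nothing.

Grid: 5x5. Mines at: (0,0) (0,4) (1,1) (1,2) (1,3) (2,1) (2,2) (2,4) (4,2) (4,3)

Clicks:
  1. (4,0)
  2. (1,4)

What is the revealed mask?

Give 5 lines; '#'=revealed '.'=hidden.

Answer: .....
....#
.....
##...
##...

Derivation:
Click 1 (4,0) count=0: revealed 4 new [(3,0) (3,1) (4,0) (4,1)] -> total=4
Click 2 (1,4) count=3: revealed 1 new [(1,4)] -> total=5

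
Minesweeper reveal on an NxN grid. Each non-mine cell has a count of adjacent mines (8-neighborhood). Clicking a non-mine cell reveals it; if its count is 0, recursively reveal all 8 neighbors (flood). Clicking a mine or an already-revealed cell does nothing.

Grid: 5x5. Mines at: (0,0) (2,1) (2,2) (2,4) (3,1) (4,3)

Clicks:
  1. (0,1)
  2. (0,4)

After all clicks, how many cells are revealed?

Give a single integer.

Click 1 (0,1) count=1: revealed 1 new [(0,1)] -> total=1
Click 2 (0,4) count=0: revealed 7 new [(0,2) (0,3) (0,4) (1,1) (1,2) (1,3) (1,4)] -> total=8

Answer: 8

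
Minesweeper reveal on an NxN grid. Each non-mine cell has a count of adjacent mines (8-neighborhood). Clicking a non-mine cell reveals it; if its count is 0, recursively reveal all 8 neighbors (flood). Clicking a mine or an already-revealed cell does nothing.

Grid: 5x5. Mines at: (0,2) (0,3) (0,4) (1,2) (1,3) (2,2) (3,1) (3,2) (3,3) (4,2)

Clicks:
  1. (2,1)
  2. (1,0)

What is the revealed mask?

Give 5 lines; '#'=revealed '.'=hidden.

Answer: ##...
##...
##...
.....
.....

Derivation:
Click 1 (2,1) count=4: revealed 1 new [(2,1)] -> total=1
Click 2 (1,0) count=0: revealed 5 new [(0,0) (0,1) (1,0) (1,1) (2,0)] -> total=6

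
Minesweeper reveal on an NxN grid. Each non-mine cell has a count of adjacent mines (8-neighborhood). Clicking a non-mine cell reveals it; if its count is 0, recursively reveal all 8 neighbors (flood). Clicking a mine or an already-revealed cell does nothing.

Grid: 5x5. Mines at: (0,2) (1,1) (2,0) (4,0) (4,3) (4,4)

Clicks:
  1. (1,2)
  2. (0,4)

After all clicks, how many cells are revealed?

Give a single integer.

Click 1 (1,2) count=2: revealed 1 new [(1,2)] -> total=1
Click 2 (0,4) count=0: revealed 10 new [(0,3) (0,4) (1,3) (1,4) (2,2) (2,3) (2,4) (3,2) (3,3) (3,4)] -> total=11

Answer: 11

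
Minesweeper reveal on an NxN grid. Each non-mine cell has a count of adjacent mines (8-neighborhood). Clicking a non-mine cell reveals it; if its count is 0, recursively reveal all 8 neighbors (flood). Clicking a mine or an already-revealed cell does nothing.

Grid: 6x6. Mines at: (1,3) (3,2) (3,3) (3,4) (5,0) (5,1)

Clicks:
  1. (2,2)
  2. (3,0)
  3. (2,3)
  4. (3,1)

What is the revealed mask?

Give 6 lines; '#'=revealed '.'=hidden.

Answer: ###...
###...
####..
##....
##....
......

Derivation:
Click 1 (2,2) count=3: revealed 1 new [(2,2)] -> total=1
Click 2 (3,0) count=0: revealed 12 new [(0,0) (0,1) (0,2) (1,0) (1,1) (1,2) (2,0) (2,1) (3,0) (3,1) (4,0) (4,1)] -> total=13
Click 3 (2,3) count=4: revealed 1 new [(2,3)] -> total=14
Click 4 (3,1) count=1: revealed 0 new [(none)] -> total=14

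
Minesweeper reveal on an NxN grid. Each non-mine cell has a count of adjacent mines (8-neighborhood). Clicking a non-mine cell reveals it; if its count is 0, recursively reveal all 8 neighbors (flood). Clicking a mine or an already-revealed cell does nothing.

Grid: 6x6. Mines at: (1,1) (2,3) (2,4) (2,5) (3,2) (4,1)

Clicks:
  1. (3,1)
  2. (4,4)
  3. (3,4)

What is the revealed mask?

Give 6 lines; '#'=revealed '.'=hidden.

Click 1 (3,1) count=2: revealed 1 new [(3,1)] -> total=1
Click 2 (4,4) count=0: revealed 11 new [(3,3) (3,4) (3,5) (4,2) (4,3) (4,4) (4,5) (5,2) (5,3) (5,4) (5,5)] -> total=12
Click 3 (3,4) count=3: revealed 0 new [(none)] -> total=12

Answer: ......
......
......
.#.###
..####
..####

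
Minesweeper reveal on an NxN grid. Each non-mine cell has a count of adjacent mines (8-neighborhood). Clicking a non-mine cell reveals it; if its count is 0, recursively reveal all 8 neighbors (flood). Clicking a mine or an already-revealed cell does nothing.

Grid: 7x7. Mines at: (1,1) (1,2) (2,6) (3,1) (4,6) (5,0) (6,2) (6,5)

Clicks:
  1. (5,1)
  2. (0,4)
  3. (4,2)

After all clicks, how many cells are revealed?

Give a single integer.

Click 1 (5,1) count=2: revealed 1 new [(5,1)] -> total=1
Click 2 (0,4) count=0: revealed 24 new [(0,3) (0,4) (0,5) (0,6) (1,3) (1,4) (1,5) (1,6) (2,2) (2,3) (2,4) (2,5) (3,2) (3,3) (3,4) (3,5) (4,2) (4,3) (4,4) (4,5) (5,2) (5,3) (5,4) (5,5)] -> total=25
Click 3 (4,2) count=1: revealed 0 new [(none)] -> total=25

Answer: 25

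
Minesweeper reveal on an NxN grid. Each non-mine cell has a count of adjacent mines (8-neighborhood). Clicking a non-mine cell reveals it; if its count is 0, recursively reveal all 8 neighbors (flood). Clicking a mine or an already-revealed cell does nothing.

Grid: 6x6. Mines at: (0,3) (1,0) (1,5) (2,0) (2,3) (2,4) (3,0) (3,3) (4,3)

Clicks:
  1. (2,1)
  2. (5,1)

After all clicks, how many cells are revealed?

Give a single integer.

Click 1 (2,1) count=3: revealed 1 new [(2,1)] -> total=1
Click 2 (5,1) count=0: revealed 6 new [(4,0) (4,1) (4,2) (5,0) (5,1) (5,2)] -> total=7

Answer: 7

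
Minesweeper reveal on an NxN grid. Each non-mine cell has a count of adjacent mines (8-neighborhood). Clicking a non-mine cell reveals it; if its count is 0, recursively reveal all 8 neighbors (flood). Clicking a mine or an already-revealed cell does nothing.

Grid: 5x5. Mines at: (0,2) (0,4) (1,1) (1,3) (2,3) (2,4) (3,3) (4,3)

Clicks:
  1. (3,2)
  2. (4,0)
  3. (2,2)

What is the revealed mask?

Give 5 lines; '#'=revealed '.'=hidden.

Answer: .....
.....
###..
###..
###..

Derivation:
Click 1 (3,2) count=3: revealed 1 new [(3,2)] -> total=1
Click 2 (4,0) count=0: revealed 8 new [(2,0) (2,1) (2,2) (3,0) (3,1) (4,0) (4,1) (4,2)] -> total=9
Click 3 (2,2) count=4: revealed 0 new [(none)] -> total=9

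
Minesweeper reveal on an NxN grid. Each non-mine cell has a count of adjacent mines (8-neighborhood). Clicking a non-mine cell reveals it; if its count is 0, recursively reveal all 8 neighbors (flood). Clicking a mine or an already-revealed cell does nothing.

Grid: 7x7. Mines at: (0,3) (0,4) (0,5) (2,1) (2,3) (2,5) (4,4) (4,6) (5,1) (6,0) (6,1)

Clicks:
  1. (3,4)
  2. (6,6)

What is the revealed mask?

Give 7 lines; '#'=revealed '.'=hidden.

Click 1 (3,4) count=3: revealed 1 new [(3,4)] -> total=1
Click 2 (6,6) count=0: revealed 10 new [(5,2) (5,3) (5,4) (5,5) (5,6) (6,2) (6,3) (6,4) (6,5) (6,6)] -> total=11

Answer: .......
.......
.......
....#..
.......
..#####
..#####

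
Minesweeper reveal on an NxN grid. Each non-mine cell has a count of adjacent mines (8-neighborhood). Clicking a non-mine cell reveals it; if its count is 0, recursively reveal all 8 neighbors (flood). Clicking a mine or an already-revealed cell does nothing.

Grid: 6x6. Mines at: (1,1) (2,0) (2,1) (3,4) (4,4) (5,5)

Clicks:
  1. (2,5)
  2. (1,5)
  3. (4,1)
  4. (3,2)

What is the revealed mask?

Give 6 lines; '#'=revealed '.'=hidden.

Answer: ..####
..####
..####
####..
####..
####..

Derivation:
Click 1 (2,5) count=1: revealed 1 new [(2,5)] -> total=1
Click 2 (1,5) count=0: revealed 11 new [(0,2) (0,3) (0,4) (0,5) (1,2) (1,3) (1,4) (1,5) (2,2) (2,3) (2,4)] -> total=12
Click 3 (4,1) count=0: revealed 12 new [(3,0) (3,1) (3,2) (3,3) (4,0) (4,1) (4,2) (4,3) (5,0) (5,1) (5,2) (5,3)] -> total=24
Click 4 (3,2) count=1: revealed 0 new [(none)] -> total=24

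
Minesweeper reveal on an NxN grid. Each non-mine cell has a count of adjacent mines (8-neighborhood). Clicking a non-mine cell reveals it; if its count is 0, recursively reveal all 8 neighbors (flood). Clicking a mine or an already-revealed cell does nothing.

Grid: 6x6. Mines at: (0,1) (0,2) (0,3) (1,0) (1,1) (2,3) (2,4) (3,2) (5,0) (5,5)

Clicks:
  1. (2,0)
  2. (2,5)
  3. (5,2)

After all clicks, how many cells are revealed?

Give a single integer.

Click 1 (2,0) count=2: revealed 1 new [(2,0)] -> total=1
Click 2 (2,5) count=1: revealed 1 new [(2,5)] -> total=2
Click 3 (5,2) count=0: revealed 8 new [(4,1) (4,2) (4,3) (4,4) (5,1) (5,2) (5,3) (5,4)] -> total=10

Answer: 10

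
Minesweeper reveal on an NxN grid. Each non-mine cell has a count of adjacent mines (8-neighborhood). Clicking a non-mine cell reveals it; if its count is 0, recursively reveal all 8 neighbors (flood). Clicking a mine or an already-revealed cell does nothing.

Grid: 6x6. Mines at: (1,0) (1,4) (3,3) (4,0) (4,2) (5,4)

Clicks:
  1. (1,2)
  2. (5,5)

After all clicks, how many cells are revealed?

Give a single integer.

Answer: 10

Derivation:
Click 1 (1,2) count=0: revealed 9 new [(0,1) (0,2) (0,3) (1,1) (1,2) (1,3) (2,1) (2,2) (2,3)] -> total=9
Click 2 (5,5) count=1: revealed 1 new [(5,5)] -> total=10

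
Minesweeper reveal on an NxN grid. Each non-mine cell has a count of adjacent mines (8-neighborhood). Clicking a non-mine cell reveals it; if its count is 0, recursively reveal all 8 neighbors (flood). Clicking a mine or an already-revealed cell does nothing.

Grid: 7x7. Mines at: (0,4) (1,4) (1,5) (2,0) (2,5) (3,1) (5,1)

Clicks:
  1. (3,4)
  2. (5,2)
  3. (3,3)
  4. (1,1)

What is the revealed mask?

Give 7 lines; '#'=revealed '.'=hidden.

Click 1 (3,4) count=1: revealed 1 new [(3,4)] -> total=1
Click 2 (5,2) count=1: revealed 1 new [(5,2)] -> total=2
Click 3 (3,3) count=0: revealed 21 new [(2,2) (2,3) (2,4) (3,2) (3,3) (3,5) (3,6) (4,2) (4,3) (4,4) (4,5) (4,6) (5,3) (5,4) (5,5) (5,6) (6,2) (6,3) (6,4) (6,5) (6,6)] -> total=23
Click 4 (1,1) count=1: revealed 1 new [(1,1)] -> total=24

Answer: .......
.#.....
..###..
..#####
..#####
..#####
..#####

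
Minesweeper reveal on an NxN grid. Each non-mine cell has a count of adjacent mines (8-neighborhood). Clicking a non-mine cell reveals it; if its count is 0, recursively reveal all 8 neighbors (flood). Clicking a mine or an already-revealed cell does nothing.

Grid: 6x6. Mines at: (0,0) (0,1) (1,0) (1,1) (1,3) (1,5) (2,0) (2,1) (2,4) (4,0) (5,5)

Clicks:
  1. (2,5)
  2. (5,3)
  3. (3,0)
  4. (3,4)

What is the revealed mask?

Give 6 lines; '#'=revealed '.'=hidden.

Answer: ......
......
.....#
#####.
.####.
.####.

Derivation:
Click 1 (2,5) count=2: revealed 1 new [(2,5)] -> total=1
Click 2 (5,3) count=0: revealed 12 new [(3,1) (3,2) (3,3) (3,4) (4,1) (4,2) (4,3) (4,4) (5,1) (5,2) (5,3) (5,4)] -> total=13
Click 3 (3,0) count=3: revealed 1 new [(3,0)] -> total=14
Click 4 (3,4) count=1: revealed 0 new [(none)] -> total=14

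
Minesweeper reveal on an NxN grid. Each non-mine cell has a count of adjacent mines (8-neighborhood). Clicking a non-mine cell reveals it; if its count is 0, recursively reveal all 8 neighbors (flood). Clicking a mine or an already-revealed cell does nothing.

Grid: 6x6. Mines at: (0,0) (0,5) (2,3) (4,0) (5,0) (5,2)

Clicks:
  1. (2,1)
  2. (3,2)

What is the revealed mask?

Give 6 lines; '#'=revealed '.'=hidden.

Answer: ......
###...
###...
###...
......
......

Derivation:
Click 1 (2,1) count=0: revealed 9 new [(1,0) (1,1) (1,2) (2,0) (2,1) (2,2) (3,0) (3,1) (3,2)] -> total=9
Click 2 (3,2) count=1: revealed 0 new [(none)] -> total=9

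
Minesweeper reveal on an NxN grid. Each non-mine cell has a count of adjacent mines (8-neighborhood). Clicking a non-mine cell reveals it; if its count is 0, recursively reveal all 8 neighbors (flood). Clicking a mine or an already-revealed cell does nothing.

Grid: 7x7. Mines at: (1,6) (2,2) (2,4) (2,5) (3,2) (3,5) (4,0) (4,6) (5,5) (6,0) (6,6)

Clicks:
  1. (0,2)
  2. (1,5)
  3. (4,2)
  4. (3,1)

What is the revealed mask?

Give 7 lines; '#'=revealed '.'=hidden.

Answer: ######.
######.
##.....
##.....
..#....
.......
.......

Derivation:
Click 1 (0,2) count=0: revealed 16 new [(0,0) (0,1) (0,2) (0,3) (0,4) (0,5) (1,0) (1,1) (1,2) (1,3) (1,4) (1,5) (2,0) (2,1) (3,0) (3,1)] -> total=16
Click 2 (1,5) count=3: revealed 0 new [(none)] -> total=16
Click 3 (4,2) count=1: revealed 1 new [(4,2)] -> total=17
Click 4 (3,1) count=3: revealed 0 new [(none)] -> total=17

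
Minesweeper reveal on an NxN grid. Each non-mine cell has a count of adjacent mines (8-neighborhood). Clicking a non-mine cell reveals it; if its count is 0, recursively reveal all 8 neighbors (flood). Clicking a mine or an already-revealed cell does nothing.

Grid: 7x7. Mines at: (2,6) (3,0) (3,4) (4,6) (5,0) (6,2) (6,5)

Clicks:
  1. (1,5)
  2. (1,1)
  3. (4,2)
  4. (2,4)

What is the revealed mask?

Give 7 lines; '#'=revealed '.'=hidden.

Click 1 (1,5) count=1: revealed 1 new [(1,5)] -> total=1
Click 2 (1,1) count=0: revealed 28 new [(0,0) (0,1) (0,2) (0,3) (0,4) (0,5) (0,6) (1,0) (1,1) (1,2) (1,3) (1,4) (1,6) (2,0) (2,1) (2,2) (2,3) (2,4) (2,5) (3,1) (3,2) (3,3) (4,1) (4,2) (4,3) (5,1) (5,2) (5,3)] -> total=29
Click 3 (4,2) count=0: revealed 0 new [(none)] -> total=29
Click 4 (2,4) count=1: revealed 0 new [(none)] -> total=29

Answer: #######
#######
######.
.###...
.###...
.###...
.......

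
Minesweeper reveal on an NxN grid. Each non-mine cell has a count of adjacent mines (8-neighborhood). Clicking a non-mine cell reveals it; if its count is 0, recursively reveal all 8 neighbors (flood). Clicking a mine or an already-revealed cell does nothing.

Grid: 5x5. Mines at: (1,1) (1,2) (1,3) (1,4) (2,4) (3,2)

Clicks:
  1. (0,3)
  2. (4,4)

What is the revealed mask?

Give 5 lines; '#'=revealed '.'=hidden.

Click 1 (0,3) count=3: revealed 1 new [(0,3)] -> total=1
Click 2 (4,4) count=0: revealed 4 new [(3,3) (3,4) (4,3) (4,4)] -> total=5

Answer: ...#.
.....
.....
...##
...##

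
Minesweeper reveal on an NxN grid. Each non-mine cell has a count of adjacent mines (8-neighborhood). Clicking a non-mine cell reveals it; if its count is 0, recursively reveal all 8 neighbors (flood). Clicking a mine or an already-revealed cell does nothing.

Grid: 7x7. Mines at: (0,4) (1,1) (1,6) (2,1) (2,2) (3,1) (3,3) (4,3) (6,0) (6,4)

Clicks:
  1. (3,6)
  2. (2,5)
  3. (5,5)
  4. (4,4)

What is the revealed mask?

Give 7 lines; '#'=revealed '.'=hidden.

Answer: .......
.......
....###
....###
....###
....###
.....##

Derivation:
Click 1 (3,6) count=0: revealed 14 new [(2,4) (2,5) (2,6) (3,4) (3,5) (3,6) (4,4) (4,5) (4,6) (5,4) (5,5) (5,6) (6,5) (6,6)] -> total=14
Click 2 (2,5) count=1: revealed 0 new [(none)] -> total=14
Click 3 (5,5) count=1: revealed 0 new [(none)] -> total=14
Click 4 (4,4) count=2: revealed 0 new [(none)] -> total=14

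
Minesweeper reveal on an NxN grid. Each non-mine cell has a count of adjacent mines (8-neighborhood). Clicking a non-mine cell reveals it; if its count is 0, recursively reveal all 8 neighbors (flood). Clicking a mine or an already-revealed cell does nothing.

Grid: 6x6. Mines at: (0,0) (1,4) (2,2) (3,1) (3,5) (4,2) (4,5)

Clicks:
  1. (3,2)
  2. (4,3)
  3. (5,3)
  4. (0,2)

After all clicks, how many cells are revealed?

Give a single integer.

Answer: 9

Derivation:
Click 1 (3,2) count=3: revealed 1 new [(3,2)] -> total=1
Click 2 (4,3) count=1: revealed 1 new [(4,3)] -> total=2
Click 3 (5,3) count=1: revealed 1 new [(5,3)] -> total=3
Click 4 (0,2) count=0: revealed 6 new [(0,1) (0,2) (0,3) (1,1) (1,2) (1,3)] -> total=9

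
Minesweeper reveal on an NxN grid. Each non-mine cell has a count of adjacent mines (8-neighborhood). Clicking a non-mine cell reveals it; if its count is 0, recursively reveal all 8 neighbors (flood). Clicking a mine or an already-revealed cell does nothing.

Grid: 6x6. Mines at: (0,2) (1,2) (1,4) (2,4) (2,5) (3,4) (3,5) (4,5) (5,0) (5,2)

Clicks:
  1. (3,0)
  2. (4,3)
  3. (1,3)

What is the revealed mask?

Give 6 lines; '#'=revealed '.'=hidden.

Click 1 (3,0) count=0: revealed 16 new [(0,0) (0,1) (1,0) (1,1) (2,0) (2,1) (2,2) (2,3) (3,0) (3,1) (3,2) (3,3) (4,0) (4,1) (4,2) (4,3)] -> total=16
Click 2 (4,3) count=2: revealed 0 new [(none)] -> total=16
Click 3 (1,3) count=4: revealed 1 new [(1,3)] -> total=17

Answer: ##....
##.#..
####..
####..
####..
......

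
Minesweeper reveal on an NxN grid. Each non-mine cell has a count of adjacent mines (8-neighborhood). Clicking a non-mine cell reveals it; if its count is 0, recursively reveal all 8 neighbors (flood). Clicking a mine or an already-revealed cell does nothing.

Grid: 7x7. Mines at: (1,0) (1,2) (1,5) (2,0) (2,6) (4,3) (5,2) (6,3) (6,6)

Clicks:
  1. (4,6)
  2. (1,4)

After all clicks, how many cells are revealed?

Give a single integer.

Answer: 10

Derivation:
Click 1 (4,6) count=0: revealed 9 new [(3,4) (3,5) (3,6) (4,4) (4,5) (4,6) (5,4) (5,5) (5,6)] -> total=9
Click 2 (1,4) count=1: revealed 1 new [(1,4)] -> total=10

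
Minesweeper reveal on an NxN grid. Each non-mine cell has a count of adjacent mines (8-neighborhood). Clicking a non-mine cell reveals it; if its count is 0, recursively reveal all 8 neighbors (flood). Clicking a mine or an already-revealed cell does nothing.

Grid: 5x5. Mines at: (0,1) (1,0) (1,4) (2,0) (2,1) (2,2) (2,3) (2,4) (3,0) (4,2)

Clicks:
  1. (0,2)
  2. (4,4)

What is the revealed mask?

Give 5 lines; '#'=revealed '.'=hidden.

Answer: ..#..
.....
.....
...##
...##

Derivation:
Click 1 (0,2) count=1: revealed 1 new [(0,2)] -> total=1
Click 2 (4,4) count=0: revealed 4 new [(3,3) (3,4) (4,3) (4,4)] -> total=5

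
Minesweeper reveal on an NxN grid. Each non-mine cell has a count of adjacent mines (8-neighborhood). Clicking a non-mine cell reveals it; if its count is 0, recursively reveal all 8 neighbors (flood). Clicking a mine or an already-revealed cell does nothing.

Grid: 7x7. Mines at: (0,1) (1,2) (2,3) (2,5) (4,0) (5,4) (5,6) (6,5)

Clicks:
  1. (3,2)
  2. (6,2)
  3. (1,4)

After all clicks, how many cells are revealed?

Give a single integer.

Click 1 (3,2) count=1: revealed 1 new [(3,2)] -> total=1
Click 2 (6,2) count=0: revealed 13 new [(3,1) (3,3) (4,1) (4,2) (4,3) (5,0) (5,1) (5,2) (5,3) (6,0) (6,1) (6,2) (6,3)] -> total=14
Click 3 (1,4) count=2: revealed 1 new [(1,4)] -> total=15

Answer: 15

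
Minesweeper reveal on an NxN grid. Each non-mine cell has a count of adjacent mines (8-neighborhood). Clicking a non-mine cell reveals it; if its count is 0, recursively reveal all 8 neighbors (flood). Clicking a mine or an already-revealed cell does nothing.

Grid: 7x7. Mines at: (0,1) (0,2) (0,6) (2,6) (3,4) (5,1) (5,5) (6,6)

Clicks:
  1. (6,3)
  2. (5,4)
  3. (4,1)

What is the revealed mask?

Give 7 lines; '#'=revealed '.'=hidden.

Answer: .......
.......
.......
.......
.####..
..###..
..###..

Derivation:
Click 1 (6,3) count=0: revealed 9 new [(4,2) (4,3) (4,4) (5,2) (5,3) (5,4) (6,2) (6,3) (6,4)] -> total=9
Click 2 (5,4) count=1: revealed 0 new [(none)] -> total=9
Click 3 (4,1) count=1: revealed 1 new [(4,1)] -> total=10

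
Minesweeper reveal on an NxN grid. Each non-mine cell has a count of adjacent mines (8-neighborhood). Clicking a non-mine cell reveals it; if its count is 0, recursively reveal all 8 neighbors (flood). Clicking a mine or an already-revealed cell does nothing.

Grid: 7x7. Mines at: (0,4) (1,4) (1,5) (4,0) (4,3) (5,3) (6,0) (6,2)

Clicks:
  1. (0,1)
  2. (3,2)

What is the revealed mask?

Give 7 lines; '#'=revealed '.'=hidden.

Click 1 (0,1) count=0: revealed 16 new [(0,0) (0,1) (0,2) (0,3) (1,0) (1,1) (1,2) (1,3) (2,0) (2,1) (2,2) (2,3) (3,0) (3,1) (3,2) (3,3)] -> total=16
Click 2 (3,2) count=1: revealed 0 new [(none)] -> total=16

Answer: ####...
####...
####...
####...
.......
.......
.......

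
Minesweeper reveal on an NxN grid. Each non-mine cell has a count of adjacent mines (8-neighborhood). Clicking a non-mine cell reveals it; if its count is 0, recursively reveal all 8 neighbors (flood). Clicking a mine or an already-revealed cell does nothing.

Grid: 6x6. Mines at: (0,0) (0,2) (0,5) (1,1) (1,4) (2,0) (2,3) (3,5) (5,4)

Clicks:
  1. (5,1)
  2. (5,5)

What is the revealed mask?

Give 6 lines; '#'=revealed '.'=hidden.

Answer: ......
......
......
####..
####..
####.#

Derivation:
Click 1 (5,1) count=0: revealed 12 new [(3,0) (3,1) (3,2) (3,3) (4,0) (4,1) (4,2) (4,3) (5,0) (5,1) (5,2) (5,3)] -> total=12
Click 2 (5,5) count=1: revealed 1 new [(5,5)] -> total=13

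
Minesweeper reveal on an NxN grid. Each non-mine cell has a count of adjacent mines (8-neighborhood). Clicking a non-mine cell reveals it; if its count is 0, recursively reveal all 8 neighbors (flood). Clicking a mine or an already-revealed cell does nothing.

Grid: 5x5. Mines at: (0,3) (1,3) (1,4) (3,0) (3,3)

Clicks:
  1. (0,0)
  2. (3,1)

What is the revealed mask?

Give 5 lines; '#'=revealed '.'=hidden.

Answer: ###..
###..
###..
.#...
.....

Derivation:
Click 1 (0,0) count=0: revealed 9 new [(0,0) (0,1) (0,2) (1,0) (1,1) (1,2) (2,0) (2,1) (2,2)] -> total=9
Click 2 (3,1) count=1: revealed 1 new [(3,1)] -> total=10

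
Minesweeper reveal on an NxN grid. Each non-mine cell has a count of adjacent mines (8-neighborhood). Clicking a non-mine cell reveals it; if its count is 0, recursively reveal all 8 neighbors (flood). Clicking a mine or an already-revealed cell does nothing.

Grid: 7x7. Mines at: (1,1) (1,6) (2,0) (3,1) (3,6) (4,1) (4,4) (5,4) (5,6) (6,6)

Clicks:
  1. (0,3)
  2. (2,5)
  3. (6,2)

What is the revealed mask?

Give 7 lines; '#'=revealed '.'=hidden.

Click 1 (0,3) count=0: revealed 16 new [(0,2) (0,3) (0,4) (0,5) (1,2) (1,3) (1,4) (1,5) (2,2) (2,3) (2,4) (2,5) (3,2) (3,3) (3,4) (3,5)] -> total=16
Click 2 (2,5) count=2: revealed 0 new [(none)] -> total=16
Click 3 (6,2) count=0: revealed 8 new [(5,0) (5,1) (5,2) (5,3) (6,0) (6,1) (6,2) (6,3)] -> total=24

Answer: ..####.
..####.
..####.
..####.
.......
####...
####...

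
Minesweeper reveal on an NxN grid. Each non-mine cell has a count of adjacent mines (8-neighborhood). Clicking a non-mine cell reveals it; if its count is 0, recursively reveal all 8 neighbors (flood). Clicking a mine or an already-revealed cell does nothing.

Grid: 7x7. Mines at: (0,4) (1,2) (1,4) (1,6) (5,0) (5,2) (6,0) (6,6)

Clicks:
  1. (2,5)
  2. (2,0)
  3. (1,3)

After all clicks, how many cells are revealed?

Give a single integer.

Click 1 (2,5) count=2: revealed 1 new [(2,5)] -> total=1
Click 2 (2,0) count=0: revealed 31 new [(0,0) (0,1) (1,0) (1,1) (2,0) (2,1) (2,2) (2,3) (2,4) (2,6) (3,0) (3,1) (3,2) (3,3) (3,4) (3,5) (3,6) (4,0) (4,1) (4,2) (4,3) (4,4) (4,5) (4,6) (5,3) (5,4) (5,5) (5,6) (6,3) (6,4) (6,5)] -> total=32
Click 3 (1,3) count=3: revealed 1 new [(1,3)] -> total=33

Answer: 33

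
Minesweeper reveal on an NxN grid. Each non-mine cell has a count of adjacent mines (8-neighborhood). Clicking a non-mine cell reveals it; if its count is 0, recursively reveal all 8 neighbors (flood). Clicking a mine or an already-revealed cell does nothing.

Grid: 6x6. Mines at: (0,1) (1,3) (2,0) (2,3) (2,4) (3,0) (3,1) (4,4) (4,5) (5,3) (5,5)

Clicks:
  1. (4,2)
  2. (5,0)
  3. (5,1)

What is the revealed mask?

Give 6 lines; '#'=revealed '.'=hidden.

Answer: ......
......
......
......
###...
###...

Derivation:
Click 1 (4,2) count=2: revealed 1 new [(4,2)] -> total=1
Click 2 (5,0) count=0: revealed 5 new [(4,0) (4,1) (5,0) (5,1) (5,2)] -> total=6
Click 3 (5,1) count=0: revealed 0 new [(none)] -> total=6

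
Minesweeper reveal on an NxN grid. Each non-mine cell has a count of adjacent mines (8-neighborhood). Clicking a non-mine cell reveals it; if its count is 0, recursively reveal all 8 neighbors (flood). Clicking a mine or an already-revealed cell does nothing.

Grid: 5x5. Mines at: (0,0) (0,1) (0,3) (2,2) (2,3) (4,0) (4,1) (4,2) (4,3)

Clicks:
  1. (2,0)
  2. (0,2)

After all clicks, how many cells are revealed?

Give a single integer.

Answer: 7

Derivation:
Click 1 (2,0) count=0: revealed 6 new [(1,0) (1,1) (2,0) (2,1) (3,0) (3,1)] -> total=6
Click 2 (0,2) count=2: revealed 1 new [(0,2)] -> total=7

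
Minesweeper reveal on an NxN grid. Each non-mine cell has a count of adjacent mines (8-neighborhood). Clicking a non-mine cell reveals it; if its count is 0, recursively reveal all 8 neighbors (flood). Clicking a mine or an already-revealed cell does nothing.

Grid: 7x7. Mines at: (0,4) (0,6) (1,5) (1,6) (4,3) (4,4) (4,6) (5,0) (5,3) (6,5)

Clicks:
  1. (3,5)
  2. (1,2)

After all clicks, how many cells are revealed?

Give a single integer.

Click 1 (3,5) count=2: revealed 1 new [(3,5)] -> total=1
Click 2 (1,2) count=0: revealed 22 new [(0,0) (0,1) (0,2) (0,3) (1,0) (1,1) (1,2) (1,3) (1,4) (2,0) (2,1) (2,2) (2,3) (2,4) (3,0) (3,1) (3,2) (3,3) (3,4) (4,0) (4,1) (4,2)] -> total=23

Answer: 23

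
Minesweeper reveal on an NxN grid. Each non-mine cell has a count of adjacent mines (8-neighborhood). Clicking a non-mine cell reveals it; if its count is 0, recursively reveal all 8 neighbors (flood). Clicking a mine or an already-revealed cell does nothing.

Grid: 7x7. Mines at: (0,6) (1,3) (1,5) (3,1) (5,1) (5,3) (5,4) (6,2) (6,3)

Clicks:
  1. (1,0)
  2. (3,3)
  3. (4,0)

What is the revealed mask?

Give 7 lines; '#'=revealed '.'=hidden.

Answer: ###....
###....
#######
..#####
#.#####
.....##
.....##

Derivation:
Click 1 (1,0) count=0: revealed 9 new [(0,0) (0,1) (0,2) (1,0) (1,1) (1,2) (2,0) (2,1) (2,2)] -> total=9
Click 2 (3,3) count=0: revealed 18 new [(2,3) (2,4) (2,5) (2,6) (3,2) (3,3) (3,4) (3,5) (3,6) (4,2) (4,3) (4,4) (4,5) (4,6) (5,5) (5,6) (6,5) (6,6)] -> total=27
Click 3 (4,0) count=2: revealed 1 new [(4,0)] -> total=28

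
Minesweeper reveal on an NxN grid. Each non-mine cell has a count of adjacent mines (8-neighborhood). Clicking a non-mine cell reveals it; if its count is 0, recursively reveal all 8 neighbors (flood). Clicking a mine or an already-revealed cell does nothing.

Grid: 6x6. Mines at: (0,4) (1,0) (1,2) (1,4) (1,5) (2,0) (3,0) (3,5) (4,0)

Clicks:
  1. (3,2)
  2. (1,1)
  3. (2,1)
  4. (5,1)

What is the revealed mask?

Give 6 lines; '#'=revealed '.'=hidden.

Click 1 (3,2) count=0: revealed 18 new [(2,1) (2,2) (2,3) (2,4) (3,1) (3,2) (3,3) (3,4) (4,1) (4,2) (4,3) (4,4) (4,5) (5,1) (5,2) (5,3) (5,4) (5,5)] -> total=18
Click 2 (1,1) count=3: revealed 1 new [(1,1)] -> total=19
Click 3 (2,1) count=4: revealed 0 new [(none)] -> total=19
Click 4 (5,1) count=1: revealed 0 new [(none)] -> total=19

Answer: ......
.#....
.####.
.####.
.#####
.#####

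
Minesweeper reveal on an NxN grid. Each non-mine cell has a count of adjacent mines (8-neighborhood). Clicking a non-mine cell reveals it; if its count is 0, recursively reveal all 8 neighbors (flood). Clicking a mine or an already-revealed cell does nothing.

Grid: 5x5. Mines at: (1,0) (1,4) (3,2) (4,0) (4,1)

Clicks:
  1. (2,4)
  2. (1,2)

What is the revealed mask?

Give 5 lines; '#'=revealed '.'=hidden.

Answer: .###.
.###.
.####
.....
.....

Derivation:
Click 1 (2,4) count=1: revealed 1 new [(2,4)] -> total=1
Click 2 (1,2) count=0: revealed 9 new [(0,1) (0,2) (0,3) (1,1) (1,2) (1,3) (2,1) (2,2) (2,3)] -> total=10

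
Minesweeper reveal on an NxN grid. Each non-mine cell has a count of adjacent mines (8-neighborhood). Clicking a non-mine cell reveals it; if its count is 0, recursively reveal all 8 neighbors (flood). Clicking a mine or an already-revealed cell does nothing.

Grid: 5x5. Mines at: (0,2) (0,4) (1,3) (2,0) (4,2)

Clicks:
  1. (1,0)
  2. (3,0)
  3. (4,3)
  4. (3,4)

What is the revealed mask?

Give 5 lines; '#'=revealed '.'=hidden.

Answer: .....
#....
...##
#..##
...##

Derivation:
Click 1 (1,0) count=1: revealed 1 new [(1,0)] -> total=1
Click 2 (3,0) count=1: revealed 1 new [(3,0)] -> total=2
Click 3 (4,3) count=1: revealed 1 new [(4,3)] -> total=3
Click 4 (3,4) count=0: revealed 5 new [(2,3) (2,4) (3,3) (3,4) (4,4)] -> total=8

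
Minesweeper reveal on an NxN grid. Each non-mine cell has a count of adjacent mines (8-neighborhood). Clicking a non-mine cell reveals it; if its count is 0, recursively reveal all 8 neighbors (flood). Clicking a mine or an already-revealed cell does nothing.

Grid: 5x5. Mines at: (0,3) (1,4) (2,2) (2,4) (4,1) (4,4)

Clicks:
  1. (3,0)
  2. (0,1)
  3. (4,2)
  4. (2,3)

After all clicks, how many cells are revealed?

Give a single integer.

Click 1 (3,0) count=1: revealed 1 new [(3,0)] -> total=1
Click 2 (0,1) count=0: revealed 9 new [(0,0) (0,1) (0,2) (1,0) (1,1) (1,2) (2,0) (2,1) (3,1)] -> total=10
Click 3 (4,2) count=1: revealed 1 new [(4,2)] -> total=11
Click 4 (2,3) count=3: revealed 1 new [(2,3)] -> total=12

Answer: 12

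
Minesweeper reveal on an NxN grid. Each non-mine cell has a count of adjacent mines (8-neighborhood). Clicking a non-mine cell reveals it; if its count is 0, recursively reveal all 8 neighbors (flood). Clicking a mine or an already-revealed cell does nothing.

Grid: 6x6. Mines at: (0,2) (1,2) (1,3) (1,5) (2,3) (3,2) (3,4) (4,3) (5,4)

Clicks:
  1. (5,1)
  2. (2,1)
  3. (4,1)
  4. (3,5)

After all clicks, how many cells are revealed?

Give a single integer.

Click 1 (5,1) count=0: revealed 14 new [(0,0) (0,1) (1,0) (1,1) (2,0) (2,1) (3,0) (3,1) (4,0) (4,1) (4,2) (5,0) (5,1) (5,2)] -> total=14
Click 2 (2,1) count=2: revealed 0 new [(none)] -> total=14
Click 3 (4,1) count=1: revealed 0 new [(none)] -> total=14
Click 4 (3,5) count=1: revealed 1 new [(3,5)] -> total=15

Answer: 15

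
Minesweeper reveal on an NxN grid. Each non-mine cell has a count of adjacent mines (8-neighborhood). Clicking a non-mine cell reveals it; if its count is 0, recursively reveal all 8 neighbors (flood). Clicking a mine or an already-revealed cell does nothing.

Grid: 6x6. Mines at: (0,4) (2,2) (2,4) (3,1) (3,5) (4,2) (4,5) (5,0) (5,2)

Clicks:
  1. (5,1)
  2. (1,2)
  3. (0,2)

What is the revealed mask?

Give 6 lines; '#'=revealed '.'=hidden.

Click 1 (5,1) count=3: revealed 1 new [(5,1)] -> total=1
Click 2 (1,2) count=1: revealed 1 new [(1,2)] -> total=2
Click 3 (0,2) count=0: revealed 9 new [(0,0) (0,1) (0,2) (0,3) (1,0) (1,1) (1,3) (2,0) (2,1)] -> total=11

Answer: ####..
####..
##....
......
......
.#....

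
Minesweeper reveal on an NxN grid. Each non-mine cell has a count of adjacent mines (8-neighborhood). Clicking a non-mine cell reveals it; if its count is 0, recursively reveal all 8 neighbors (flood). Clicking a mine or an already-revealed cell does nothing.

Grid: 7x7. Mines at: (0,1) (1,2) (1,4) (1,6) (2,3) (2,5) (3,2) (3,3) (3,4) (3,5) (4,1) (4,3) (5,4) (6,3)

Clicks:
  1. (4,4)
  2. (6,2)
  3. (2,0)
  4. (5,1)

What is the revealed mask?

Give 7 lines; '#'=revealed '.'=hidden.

Click 1 (4,4) count=5: revealed 1 new [(4,4)] -> total=1
Click 2 (6,2) count=1: revealed 1 new [(6,2)] -> total=2
Click 3 (2,0) count=0: revealed 6 new [(1,0) (1,1) (2,0) (2,1) (3,0) (3,1)] -> total=8
Click 4 (5,1) count=1: revealed 1 new [(5,1)] -> total=9

Answer: .......
##.....
##.....
##.....
....#..
.#.....
..#....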